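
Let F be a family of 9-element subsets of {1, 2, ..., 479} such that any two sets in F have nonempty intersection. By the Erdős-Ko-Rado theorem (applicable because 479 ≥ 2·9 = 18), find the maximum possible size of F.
max |F| = C(478, 8) = 63727767223684245

Erdős-Ko-Rado (1961): when n ≥ 2k, max |F| = C(n−1, k−1). The bound is attained by the star {A : i ∈ A} for any fixed i ∈ [n]. Here C(479−1, 9−1) = C(478, 8) = 63727767223684245.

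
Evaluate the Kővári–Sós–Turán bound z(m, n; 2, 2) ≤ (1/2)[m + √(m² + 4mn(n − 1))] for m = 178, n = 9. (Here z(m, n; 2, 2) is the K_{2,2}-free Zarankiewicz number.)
z(178, 9; 2, 2) ≤ (1/2)[178 + √(178² + 4·178·9·8)] = (1/2)[178 + √82948] = 233.0035

Kővári–Sós–Turán: let r_1, ..., r_178 be the row sums and z = Σ r_i the total number of 1s. Each pair of columns can share at most one row with both entries 1 (else a 2×2 all-ones block appears), so Σ_i C(r_i, 2) ≤ C(9, 2) = 36. By convexity Σ_i C(r_i, 2) ≥ 178·C(z/178, 2) = z(z − 178)/(2·178), giving z² − 178z − 178·9·8 ≤ 0 and hence z ≤ (1/2)[178 + √(31684 + 4·12816)] = (1/2)[178 + √82948] ≈ (1/2)(178 + 288.0069) = 233.0035.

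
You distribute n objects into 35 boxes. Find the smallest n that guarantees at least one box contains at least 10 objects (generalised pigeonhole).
n = (10 − 1)·35 + 1 = 316

By the generalised pigeonhole principle, to guarantee some box contains ≥ r objects we need more than (r − 1) · k objects total. Threshold: n = (r − 1) · k + 1. With r = 10 and k = 35: n = 9 · 35 + 1 = 315 + 1 = 316. For n = 315 = 9 · 35, we can put exactly 9 objects in every box, avoiding 10 in any single one — so 316 is tight.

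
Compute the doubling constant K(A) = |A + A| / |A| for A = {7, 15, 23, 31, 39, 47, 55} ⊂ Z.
K = |A + A| / |A| = 13/7

Enumerate A + A = {a + b : a, b ∈ A}. With |A| = 7, there are |A|^2 = 49 ordered sum pairs; collecting distinct values, A + A = {14, 22, 30, 38, 46, 54, 62, 70, 78, 86, 94, 102, 110}, so |A + A| = 13. Thus K = 13/7. Here |A + A| = 2|A| − 1 = 13, the minimum possible — so K = 13/7 is minimal, which holds iff A is an arithmetic progression.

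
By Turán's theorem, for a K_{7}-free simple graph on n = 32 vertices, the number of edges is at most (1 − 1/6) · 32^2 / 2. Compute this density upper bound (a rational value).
Turán density bound = (5/6) · 32^2/2 = 1280/3 ≈ 426.6667

Turán's theorem: ex(n, K_{r+1}) is achieved by the complete r-partite Turán graph T(n, r) with parts as balanced as possible, and is at most (1 − 1/r) · n^2/2. For r = 6, n = 32: the density bound is (5/6) · 1024/2 = 1280/3 ≈ 426.6667. The integer-valued extremum is e(T(32, 6)) = 426, which is strictly less than the density bound 1280/3 since 6 ∤ 32 (the parts of T(32, 6) cannot all be equal).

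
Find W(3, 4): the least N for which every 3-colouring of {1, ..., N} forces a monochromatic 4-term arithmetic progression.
W(3, 4) = 293

W(3, 4) = 293. The lower bound W(3, 4) > 292 comes from an explicit good 3-colouring of [1, 292]; the upper bound W(3, 4) ≤ 293 was verified by exhaustive search over 3-colourings of [1, 293].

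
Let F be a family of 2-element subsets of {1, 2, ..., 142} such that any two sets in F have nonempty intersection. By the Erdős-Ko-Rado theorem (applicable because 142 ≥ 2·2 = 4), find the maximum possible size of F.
max |F| = C(141, 1) = 141

The Erdős-Ko-Rado theorem states: for n ≥ 2k, an intersecting family of k-subsets of an n-element set has size at most C(n − 1, k − 1), with equality for 'star' families {A ⊆ [n] : |A| = k, i ∈ A} (fix an element i). For n = 142, k = 2: C(141, 1) = 141.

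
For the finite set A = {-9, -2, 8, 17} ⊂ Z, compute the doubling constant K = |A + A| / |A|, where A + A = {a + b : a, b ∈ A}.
K = |A + A| / |A| = 10/4 = 5/2

Enumerate A + A = {a + b : a, b ∈ A}. With |A| = 4, there are |A|^2 = 16 ordered sum pairs; collecting distinct values, A + A = {-18, -11, -4, -1, 6, 8, 15, 16, 25, 34}, so |A + A| = 10. Thus K = 10/4 = 5/2. For comparison, the minimum possible |A + A| over all 4-element sets is 2·4 − 1 = 7 (so min K = 7/4), attained only by arithmetic progressions.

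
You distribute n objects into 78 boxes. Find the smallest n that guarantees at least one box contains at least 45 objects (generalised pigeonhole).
n = (45 − 1)·78 + 1 = 3433

By the generalised pigeonhole principle, to guarantee some box contains ≥ r objects we need more than (r − 1) · k objects total. Threshold: n = (r − 1) · k + 1. With r = 45 and k = 78: n = 44 · 78 + 1 = 3432 + 1 = 3433. For n = 3432 = 44 · 78, we can put exactly 44 objects in every box, avoiding 45 in any single one — so 3433 is tight.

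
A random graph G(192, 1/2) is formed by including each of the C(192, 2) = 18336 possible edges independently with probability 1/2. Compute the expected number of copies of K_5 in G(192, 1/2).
E[# K_5] = C(192, 5) · (1/2)^C(5, 2) = 2063130048 / 2^10 = 32236407/16 = 2014775.4375

For each 5-subset S of vertices (there are C(192, 5) = 2063130048 such S), let X_S = 1 if S induces a K_5 (all C(5, 2) = 10 edges present). Then P(X_S = 1) = (1/2)^10 = 1/1024. By linearity of expectation, E[# K_5] = C(192, 5) · (1/2)^10 = 2063130048 / 1024 = 32236407/16 = 2014775.4375.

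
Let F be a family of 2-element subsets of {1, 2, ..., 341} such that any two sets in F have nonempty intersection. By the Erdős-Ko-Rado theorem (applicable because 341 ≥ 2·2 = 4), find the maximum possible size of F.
max |F| = C(340, 1) = 340

The Erdős-Ko-Rado theorem states: for n ≥ 2k, an intersecting family of k-subsets of an n-element set has size at most C(n − 1, k − 1), with equality for 'star' families {A ⊆ [n] : |A| = k, i ∈ A} (fix an element i). For n = 341, k = 2: C(340, 1) = 340.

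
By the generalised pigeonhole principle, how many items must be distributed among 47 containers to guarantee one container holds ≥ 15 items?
n = (15 − 1)·47 + 1 = 659

By the generalised pigeonhole principle, to guarantee some box contains ≥ r objects we need more than (r − 1) · k objects total. Threshold: n = (r − 1) · k + 1. With r = 15 and k = 47: n = 14 · 47 + 1 = 658 + 1 = 659. For n = 658 = 14 · 47, we can put exactly 14 objects in every box, avoiding 15 in any single one — so 659 is tight.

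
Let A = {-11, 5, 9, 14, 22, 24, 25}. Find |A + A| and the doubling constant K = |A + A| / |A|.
K = |A + A| / |A| = 27/7

Enumerate A + A = {a + b : a, b ∈ A}. With |A| = 7, there are |A|^2 = 49 ordered sum pairs; collecting distinct values, A + A = {-22, -6, -2, 3, 10, 11, 13, 14, 18, 19, 23, 27, 28, 29, 30, 31, 33, 34, 36, 38, 39, 44, 46, 47, 48, 49, 50}, so |A + A| = 27. Thus K = 27/7. For comparison, the minimum possible |A + A| over all 7-element sets is 2·7 − 1 = 13 (so min K = 13/7), attained only by arithmetic progressions.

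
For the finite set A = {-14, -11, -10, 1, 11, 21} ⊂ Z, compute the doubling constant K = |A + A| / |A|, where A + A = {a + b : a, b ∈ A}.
K = |A + A| / |A| = 20/6 = 10/3

Enumerate A + A = {a + b : a, b ∈ A}. With |A| = 6, there are |A|^2 = 36 ordered sum pairs; collecting distinct values, A + A = {-28, -25, -24, -22, -21, -20, -13, -10, -9, -3, 0, 1, 2, 7, 10, 11, 12, 22, 32, 42}, so |A + A| = 20. Thus K = 20/6 = 10/3. For comparison, the minimum possible |A + A| over all 6-element sets is 2·6 − 1 = 11 (so min K = 11/6), attained only by arithmetic progressions.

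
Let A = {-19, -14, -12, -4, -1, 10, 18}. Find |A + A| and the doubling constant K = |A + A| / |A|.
K = |A + A| / |A| = 26/7

Enumerate A + A = {a + b : a, b ∈ A}. With |A| = 7, there are |A|^2 = 49 ordered sum pairs; collecting distinct values, A + A = {-38, -33, -31, -28, -26, -24, -23, -20, -18, -16, -15, -13, -9, -8, -5, -4, -2, -1, 4, 6, 9, 14, 17, 20, 28, 36}, so |A + A| = 26. Thus K = 26/7. For comparison, the minimum possible |A + A| over all 7-element sets is 2·7 − 1 = 13 (so min K = 13/7), attained only by arithmetic progressions.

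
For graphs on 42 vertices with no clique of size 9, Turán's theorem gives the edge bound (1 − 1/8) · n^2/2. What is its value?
Turán density bound = (7/8) · 42^2/2 = 3087/4 ≈ 771.75

Turán's theorem: ex(n, K_{r+1}) is achieved by the complete r-partite Turán graph T(n, r) with parts as balanced as possible, and is at most (1 − 1/r) · n^2/2. For r = 8, n = 42: the density bound is (7/8) · 1764/2 = 3087/4 ≈ 771.75. The integer-valued extremum is e(T(42, 8)) = 771, which is strictly less than the density bound 3087/4 since 8 ∤ 42 (the parts of T(42, 8) cannot all be equal).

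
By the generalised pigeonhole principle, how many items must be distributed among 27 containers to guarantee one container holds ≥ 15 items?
n = (15 − 1)·27 + 1 = 379

By the generalised pigeonhole principle, to guarantee some box contains ≥ r objects we need more than (r − 1) · k objects total. Threshold: n = (r − 1) · k + 1. With r = 15 and k = 27: n = 14 · 27 + 1 = 378 + 1 = 379. For n = 378 = 14 · 27, we can put exactly 14 objects in every box, avoiding 15 in any single one — so 379 is tight.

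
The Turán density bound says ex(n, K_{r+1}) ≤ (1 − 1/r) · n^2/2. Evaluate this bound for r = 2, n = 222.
Turán density bound = (1/2) · 222^2/2 = 12321

Turán's theorem: ex(n, K_{r+1}) is achieved by the complete r-partite Turán graph T(n, r) with parts as balanced as possible, and is at most (1 − 1/r) · n^2/2. For r = 2, n = 222: the density bound is (1/2) · 49284/2 = 12321. Since 2 ∣ 222, the Turán graph T(222, 2) has parts of equal size 111, and its edge count e(T(222, 2)) = 12321 attains the density bound exactly.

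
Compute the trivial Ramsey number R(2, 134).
R(2, 134) = 134

R(2, k) = k for all k ≥ 2: in a 2-colouring of K_k, either some edge is red (a red K_2) or all edges are blue (a blue K_k). And K_{133} coloured all-blue has no blue K_134, so R(2, 134) > 133. Hence R(2, 134) = 134.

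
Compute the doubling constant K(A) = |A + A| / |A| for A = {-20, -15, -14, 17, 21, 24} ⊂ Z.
K = |A + A| / |A| = 21/6 = 7/2

Enumerate A + A = {a + b : a, b ∈ A}. With |A| = 6, there are |A|^2 = 36 ordered sum pairs; collecting distinct values, A + A = {-40, -35, -34, -30, -29, -28, -3, 1, 2, 3, 4, 6, 7, 9, 10, 34, 38, 41, 42, 45, 48}, so |A + A| = 21. Thus K = 21/6 = 7/2. For comparison, the minimum possible |A + A| over all 6-element sets is 2·6 − 1 = 11 (so min K = 11/6), attained only by arithmetic progressions.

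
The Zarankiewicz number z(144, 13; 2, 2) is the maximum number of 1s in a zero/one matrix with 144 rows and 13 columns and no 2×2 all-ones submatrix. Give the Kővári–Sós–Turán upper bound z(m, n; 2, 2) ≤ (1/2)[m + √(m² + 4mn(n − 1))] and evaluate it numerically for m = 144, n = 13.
z(144, 13; 2, 2) ≤ (1/2)[144 + √(144² + 4·144·13·12)] = (1/2)[144 + √110592] = 238.2769

Kővári–Sós–Turán: let r_1, ..., r_144 be the row sums and z = Σ r_i the total number of 1s. Each pair of columns can share at most one row with both entries 1 (else a 2×2 all-ones block appears), so Σ_i C(r_i, 2) ≤ C(13, 2) = 78. By convexity Σ_i C(r_i, 2) ≥ 144·C(z/144, 2) = z(z − 144)/(2·144), giving z² − 144z − 144·13·12 ≤ 0 and hence z ≤ (1/2)[144 + √(20736 + 4·22464)] = (1/2)[144 + √110592] ≈ (1/2)(144 + 332.5538) = 238.2769.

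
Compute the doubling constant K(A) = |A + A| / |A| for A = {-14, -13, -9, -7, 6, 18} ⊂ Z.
K = |A + A| / |A| = 21/6 = 7/2

Enumerate A + A = {a + b : a, b ∈ A}. With |A| = 6, there are |A|^2 = 36 ordered sum pairs; collecting distinct values, A + A = {-28, -27, -26, -23, -22, -21, -20, -18, -16, -14, -8, -7, -3, -1, 4, 5, 9, 11, 12, 24, 36}, so |A + A| = 21. Thus K = 21/6 = 7/2. For comparison, the minimum possible |A + A| over all 6-element sets is 2·6 − 1 = 11 (so min K = 11/6), attained only by arithmetic progressions.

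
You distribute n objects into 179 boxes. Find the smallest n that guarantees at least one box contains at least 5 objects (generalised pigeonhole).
n = (5 − 1)·179 + 1 = 717

By the generalised pigeonhole principle, to guarantee some box contains ≥ r objects we need more than (r − 1) · k objects total. Threshold: n = (r − 1) · k + 1. With r = 5 and k = 179: n = 4 · 179 + 1 = 716 + 1 = 717. For n = 716 = 4 · 179, we can put exactly 4 objects in every box, avoiding 5 in any single one — so 717 is tight.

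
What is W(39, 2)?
W(39, 2) = 39 + 1 = 40

A 2-term AP is any pair of integers, so a monochromatic 2-AP exists iff some colour is used at least twice. With 39 colours, the colouring i ↦ i on {1, ..., 39} uses each colour once, avoiding any monochromatic pair, so W(39, 2) > 39. For {1, ..., 40}, pigeonhole forces two integers of the same colour, which form a monochromatic 2-AP. Hence W(39, 2) = 40.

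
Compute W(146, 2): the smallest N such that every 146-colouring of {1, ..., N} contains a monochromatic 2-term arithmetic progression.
W(146, 2) = 146 + 1 = 147

A 2-term AP is any pair of integers, so a monochromatic 2-AP exists iff some colour is used at least twice. With 146 colours, the colouring i ↦ i on {1, ..., 146} uses each colour once, avoiding any monochromatic pair, so W(146, 2) > 146. For {1, ..., 147}, pigeonhole forces two integers of the same colour, which form a monochromatic 2-AP. Hence W(146, 2) = 147.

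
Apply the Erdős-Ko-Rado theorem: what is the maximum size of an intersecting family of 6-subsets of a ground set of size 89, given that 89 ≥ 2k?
max |F| = C(88, 5) = 39175752

Erdős-Ko-Rado (1961): when n ≥ 2k, max |F| = C(n−1, k−1). The bound is attained by the star {A : i ∈ A} for any fixed i ∈ [n]. Here C(89−1, 6−1) = C(88, 5) = 39175752.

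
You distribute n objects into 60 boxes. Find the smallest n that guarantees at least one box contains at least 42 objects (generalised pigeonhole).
n = (42 − 1)·60 + 1 = 2461

By the generalised pigeonhole principle, to guarantee some box contains ≥ r objects we need more than (r − 1) · k objects total. Threshold: n = (r − 1) · k + 1. With r = 42 and k = 60: n = 41 · 60 + 1 = 2460 + 1 = 2461. For n = 2460 = 41 · 60, we can put exactly 41 objects in every box, avoiding 42 in any single one — so 2461 is tight.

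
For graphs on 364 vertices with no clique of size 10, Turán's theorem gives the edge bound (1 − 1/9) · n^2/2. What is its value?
Turán density bound = (8/9) · 364^2/2 = 529984/9 ≈ 58887.1111

Turán's theorem: ex(n, K_{r+1}) is achieved by the complete r-partite Turán graph T(n, r) with parts as balanced as possible, and is at most (1 − 1/r) · n^2/2. For r = 9, n = 364: the density bound is (8/9) · 132496/2 = 529984/9 ≈ 58887.1111. The integer-valued extremum is e(T(364, 9)) = 58886, which is strictly less than the density bound 529984/9 since 9 ∤ 364 (the parts of T(364, 9) cannot all be equal).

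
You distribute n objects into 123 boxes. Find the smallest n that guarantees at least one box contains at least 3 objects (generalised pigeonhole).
n = (3 − 1)·123 + 1 = 247

By the generalised pigeonhole principle, to guarantee some box contains ≥ r objects we need more than (r − 1) · k objects total. Threshold: n = (r − 1) · k + 1. With r = 3 and k = 123: n = 2 · 123 + 1 = 246 + 1 = 247. For n = 246 = 2 · 123, we can put exactly 2 objects in every box, avoiding 3 in any single one — so 247 is tight.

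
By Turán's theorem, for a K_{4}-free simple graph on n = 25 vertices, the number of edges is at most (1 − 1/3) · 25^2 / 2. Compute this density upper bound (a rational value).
Turán density bound = (2/3) · 25^2/2 = 625/3 ≈ 208.3333

Turán's theorem: ex(n, K_{r+1}) is achieved by the complete r-partite Turán graph T(n, r) with parts as balanced as possible, and is at most (1 − 1/r) · n^2/2. For r = 3, n = 25: the density bound is (2/3) · 625/2 = 625/3 ≈ 208.3333. The integer-valued extremum is e(T(25, 3)) = 208, which is strictly less than the density bound 625/3 since 3 ∤ 25 (the parts of T(25, 3) cannot all be equal).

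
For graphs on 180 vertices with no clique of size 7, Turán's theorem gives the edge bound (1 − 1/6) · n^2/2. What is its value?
Turán density bound = (5/6) · 180^2/2 = 13500

Turán's theorem: ex(n, K_{r+1}) is achieved by the complete r-partite Turán graph T(n, r) with parts as balanced as possible, and is at most (1 − 1/r) · n^2/2. For r = 6, n = 180: the density bound is (5/6) · 32400/2 = 13500. Since 6 ∣ 180, the Turán graph T(180, 6) has parts of equal size 30, and its edge count e(T(180, 6)) = 13500 attains the density bound exactly.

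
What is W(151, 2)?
W(151, 2) = 151 + 1 = 152

A 2-term AP is any pair of integers, so a monochromatic 2-AP exists iff some colour is used at least twice. With 151 colours, the colouring i ↦ i on {1, ..., 151} uses each colour once, avoiding any monochromatic pair, so W(151, 2) > 151. For {1, ..., 152}, pigeonhole forces two integers of the same colour, which form a monochromatic 2-AP. Hence W(151, 2) = 152.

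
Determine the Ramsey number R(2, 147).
R(2, 147) = 147

R(2, k) = k for all k ≥ 2: in a 2-colouring of K_k, either some edge is red (a red K_2) or all edges are blue (a blue K_k). And K_{146} coloured all-blue has no blue K_147, so R(2, 147) > 146. Hence R(2, 147) = 147.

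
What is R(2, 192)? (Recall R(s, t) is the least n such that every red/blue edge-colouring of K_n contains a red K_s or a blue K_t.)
R(2, 192) = 192

R(2, k) = k for all k ≥ 2: in a 2-colouring of K_k, either some edge is red (a red K_2) or all edges are blue (a blue K_k). And K_{191} coloured all-blue has no blue K_192, so R(2, 192) > 191. Hence R(2, 192) = 192.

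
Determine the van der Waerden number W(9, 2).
W(9, 2) = 9 + 1 = 10

A 2-term AP is any pair of integers, so a monochromatic 2-AP exists iff some colour is used at least twice. With 9 colours, the colouring i ↦ i on {1, ..., 9} uses each colour once, avoiding any monochromatic pair, so W(9, 2) > 9. For {1, ..., 10}, pigeonhole forces two integers of the same colour, which form a monochromatic 2-AP. Hence W(9, 2) = 10.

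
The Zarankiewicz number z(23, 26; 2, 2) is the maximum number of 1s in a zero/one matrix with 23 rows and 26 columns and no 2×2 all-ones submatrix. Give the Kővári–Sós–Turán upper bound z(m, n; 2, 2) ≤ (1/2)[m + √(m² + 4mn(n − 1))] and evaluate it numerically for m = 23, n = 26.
z(23, 26; 2, 2) ≤ (1/2)[23 + √(23² + 4·23·26·25)] = (1/2)[23 + √60329] = 134.3098

Kővári–Sós–Turán: let r_1, ..., r_23 be the row sums and z = Σ r_i the total number of 1s. Each pair of columns can share at most one row with both entries 1 (else a 2×2 all-ones block appears), so Σ_i C(r_i, 2) ≤ C(26, 2) = 325. By convexity Σ_i C(r_i, 2) ≥ 23·C(z/23, 2) = z(z − 23)/(2·23), giving z² − 23z − 23·26·25 ≤ 0 and hence z ≤ (1/2)[23 + √(529 + 4·14950)] = (1/2)[23 + √60329] ≈ (1/2)(23 + 245.6196) = 134.3098.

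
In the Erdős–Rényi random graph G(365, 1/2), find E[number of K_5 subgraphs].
E[# K_5] = C(365, 5) · (1/2)^C(5, 2) = 52521291823 / 2^10 ≈ 51290324.045898

For each 5-subset S of vertices (there are C(365, 5) = 52521291823 such S), let X_S = 1 if S induces a K_5 (all C(5, 2) = 10 edges present). Then P(X_S = 1) = (1/2)^10 = 1/1024. By linearity of expectation, E[# K_5] = C(365, 5) · (1/2)^10 = 52521291823 / 1024 ≈ 51290324.045898.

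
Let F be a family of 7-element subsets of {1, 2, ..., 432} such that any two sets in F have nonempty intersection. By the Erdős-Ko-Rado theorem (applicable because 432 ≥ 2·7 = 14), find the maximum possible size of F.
max |F| = C(431, 6) = 8597095768261

The Erdős-Ko-Rado theorem states: for n ≥ 2k, an intersecting family of k-subsets of an n-element set has size at most C(n − 1, k − 1), with equality for 'star' families {A ⊆ [n] : |A| = k, i ∈ A} (fix an element i). For n = 432, k = 7: C(431, 6) = 8597095768261.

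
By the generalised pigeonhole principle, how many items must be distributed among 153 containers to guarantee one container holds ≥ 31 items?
n = (31 − 1)·153 + 1 = 4591

By the generalised pigeonhole principle, to guarantee some box contains ≥ r objects we need more than (r − 1) · k objects total. Threshold: n = (r − 1) · k + 1. With r = 31 and k = 153: n = 30 · 153 + 1 = 4590 + 1 = 4591. For n = 4590 = 30 · 153, we can put exactly 30 objects in every box, avoiding 31 in any single one — so 4591 is tight.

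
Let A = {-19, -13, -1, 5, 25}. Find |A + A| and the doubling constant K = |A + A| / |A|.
K = |A + A| / |A| = 14/5

Enumerate A + A = {a + b : a, b ∈ A}. With |A| = 5, there are |A|^2 = 25 ordered sum pairs; collecting distinct values, A + A = {-38, -32, -26, -20, -14, -8, -2, 4, 6, 10, 12, 24, 30, 50}, so |A + A| = 14. Thus K = 14/5. For comparison, the minimum possible |A + A| over all 5-element sets is 2·5 − 1 = 9 (so min K = 9/5), attained only by arithmetic progressions.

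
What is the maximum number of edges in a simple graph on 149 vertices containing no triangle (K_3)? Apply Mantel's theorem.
ex(149, K_3) = ⌊149^2/4⌋ = 5550

Mantel (1907): a triangle-free graph on n vertices has at most ⌊n^2/4⌋ edges, with equality for the complete bipartite graph K_{⌊n/2⌋, ⌈n/2⌉}. For n = 149: ⌊149^2/4⌋ = ⌊22201/4⌋ = 5550. The extremal graph is K_{74, 75}, which has 74·75 = 5550 edges.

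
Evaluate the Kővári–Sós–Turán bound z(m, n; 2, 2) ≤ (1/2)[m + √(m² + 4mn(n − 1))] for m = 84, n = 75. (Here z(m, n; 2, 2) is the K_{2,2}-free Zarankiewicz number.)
z(84, 75; 2, 2) ≤ (1/2)[84 + √(84² + 4·84·75·74)] = (1/2)[84 + √1871856] = 726.0789

Kővári–Sós–Turán: let r_1, ..., r_84 be the row sums and z = Σ r_i the total number of 1s. Each pair of columns can share at most one row with both entries 1 (else a 2×2 all-ones block appears), so Σ_i C(r_i, 2) ≤ C(75, 2) = 2775. By convexity Σ_i C(r_i, 2) ≥ 84·C(z/84, 2) = z(z − 84)/(2·84), giving z² − 84z − 84·75·74 ≤ 0 and hence z ≤ (1/2)[84 + √(7056 + 4·466200)] = (1/2)[84 + √1871856] ≈ (1/2)(84 + 1368.1579) = 726.0789.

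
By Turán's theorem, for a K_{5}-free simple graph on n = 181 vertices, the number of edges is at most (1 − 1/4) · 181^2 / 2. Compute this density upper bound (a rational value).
Turán density bound = (3/4) · 181^2/2 = 98283/8 ≈ 12285.375

Turán's theorem: ex(n, K_{r+1}) is achieved by the complete r-partite Turán graph T(n, r) with parts as balanced as possible, and is at most (1 − 1/r) · n^2/2. For r = 4, n = 181: the density bound is (3/4) · 32761/2 = 98283/8 ≈ 12285.375. The integer-valued extremum is e(T(181, 4)) = 12285, which is strictly less than the density bound 98283/8 since 4 ∤ 181 (the parts of T(181, 4) cannot all be equal).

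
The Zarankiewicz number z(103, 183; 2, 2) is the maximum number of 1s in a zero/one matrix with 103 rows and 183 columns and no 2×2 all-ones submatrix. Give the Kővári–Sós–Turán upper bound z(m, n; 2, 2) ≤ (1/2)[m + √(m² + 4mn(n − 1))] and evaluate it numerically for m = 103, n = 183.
z(103, 183; 2, 2) ≤ (1/2)[103 + √(103² + 4·103·183·182)] = (1/2)[103 + √13732681] = 1904.3816

Kővári–Sós–Turán: let r_1, ..., r_103 be the row sums and z = Σ r_i the total number of 1s. Each pair of columns can share at most one row with both entries 1 (else a 2×2 all-ones block appears), so Σ_i C(r_i, 2) ≤ C(183, 2) = 16653. By convexity Σ_i C(r_i, 2) ≥ 103·C(z/103, 2) = z(z − 103)/(2·103), giving z² − 103z − 103·183·182 ≤ 0 and hence z ≤ (1/2)[103 + √(10609 + 4·3430518)] = (1/2)[103 + √13732681] ≈ (1/2)(103 + 3705.7632) = 1904.3816.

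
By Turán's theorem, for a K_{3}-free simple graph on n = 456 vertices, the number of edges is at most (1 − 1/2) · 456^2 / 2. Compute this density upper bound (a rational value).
Turán density bound = (1/2) · 456^2/2 = 51984

Turán's theorem: ex(n, K_{r+1}) is achieved by the complete r-partite Turán graph T(n, r) with parts as balanced as possible, and is at most (1 − 1/r) · n^2/2. For r = 2, n = 456: the density bound is (1/2) · 207936/2 = 51984. Since 2 ∣ 456, the Turán graph T(456, 2) has parts of equal size 228, and its edge count e(T(456, 2)) = 51984 attains the density bound exactly.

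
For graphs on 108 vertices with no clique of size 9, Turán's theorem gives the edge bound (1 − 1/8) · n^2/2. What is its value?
Turán density bound = (7/8) · 108^2/2 = 5103

Turán's theorem: ex(n, K_{r+1}) is achieved by the complete r-partite Turán graph T(n, r) with parts as balanced as possible, and is at most (1 − 1/r) · n^2/2. For r = 8, n = 108: the density bound is (7/8) · 11664/2 = 5103. The integer-valued extremum is e(T(108, 8)) = 5102, which is strictly less than the density bound 5103 since 8 ∤ 108 (the parts of T(108, 8) cannot all be equal).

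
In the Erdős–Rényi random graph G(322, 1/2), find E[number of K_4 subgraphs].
E[# K_4] = C(322, 4) · (1/2)^C(4, 2) = 439633040 / 2^6 = 27477065/4 = 6869266.25

For each 4-subset S of vertices (there are C(322, 4) = 439633040 such S), let X_S = 1 if S induces a K_4 (all C(4, 2) = 6 edges present). Then P(X_S = 1) = (1/2)^6 = 1/64. By linearity of expectation, E[# K_4] = C(322, 4) · (1/2)^6 = 439633040 / 64 = 27477065/4 = 6869266.25.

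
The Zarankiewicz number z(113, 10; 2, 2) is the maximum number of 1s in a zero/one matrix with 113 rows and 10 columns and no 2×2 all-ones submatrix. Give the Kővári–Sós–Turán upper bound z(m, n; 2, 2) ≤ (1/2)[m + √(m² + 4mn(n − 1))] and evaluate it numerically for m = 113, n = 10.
z(113, 10; 2, 2) ≤ (1/2)[113 + √(113² + 4·113·10·9)] = (1/2)[113 + √53449] = 172.0952

Kővári–Sós–Turán: let r_1, ..., r_113 be the row sums and z = Σ r_i the total number of 1s. Each pair of columns can share at most one row with both entries 1 (else a 2×2 all-ones block appears), so Σ_i C(r_i, 2) ≤ C(10, 2) = 45. By convexity Σ_i C(r_i, 2) ≥ 113·C(z/113, 2) = z(z − 113)/(2·113), giving z² − 113z − 113·10·9 ≤ 0 and hence z ≤ (1/2)[113 + √(12769 + 4·10170)] = (1/2)[113 + √53449] ≈ (1/2)(113 + 231.1904) = 172.0952.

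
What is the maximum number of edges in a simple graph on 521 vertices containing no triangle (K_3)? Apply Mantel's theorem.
ex(521, K_3) = ⌊521^2/4⌋ = 67860

Mantel (1907): a triangle-free graph on n vertices has at most ⌊n^2/4⌋ edges, with equality for the complete bipartite graph K_{⌊n/2⌋, ⌈n/2⌉}. For n = 521: ⌊521^2/4⌋ = ⌊271441/4⌋ = 67860. The extremal graph is K_{260, 261}, which has 260·261 = 67860 edges.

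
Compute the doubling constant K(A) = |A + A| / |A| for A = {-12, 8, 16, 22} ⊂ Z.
K = |A + A| / |A| = 10/4 = 5/2

Enumerate A + A = {a + b : a, b ∈ A}. With |A| = 4, there are |A|^2 = 16 ordered sum pairs; collecting distinct values, A + A = {-24, -4, 4, 10, 16, 24, 30, 32, 38, 44}, so |A + A| = 10. Thus K = 10/4 = 5/2. For comparison, the minimum possible |A + A| over all 4-element sets is 2·4 − 1 = 7 (so min K = 7/4), attained only by arithmetic progressions.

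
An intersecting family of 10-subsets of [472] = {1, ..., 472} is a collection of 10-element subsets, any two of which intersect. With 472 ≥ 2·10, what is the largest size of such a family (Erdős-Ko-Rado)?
max |F| = C(471, 9) = 2910912490952875630

The Erdős-Ko-Rado theorem states: for n ≥ 2k, an intersecting family of k-subsets of an n-element set has size at most C(n − 1, k − 1), with equality for 'star' families {A ⊆ [n] : |A| = k, i ∈ A} (fix an element i). For n = 472, k = 10: C(471, 9) = 2910912490952875630.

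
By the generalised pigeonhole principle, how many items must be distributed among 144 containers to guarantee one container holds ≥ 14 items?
n = (14 − 1)·144 + 1 = 1873

By the generalised pigeonhole principle, to guarantee some box contains ≥ r objects we need more than (r − 1) · k objects total. Threshold: n = (r − 1) · k + 1. With r = 14 and k = 144: n = 13 · 144 + 1 = 1872 + 1 = 1873. For n = 1872 = 13 · 144, we can put exactly 13 objects in every box, avoiding 14 in any single one — so 1873 is tight.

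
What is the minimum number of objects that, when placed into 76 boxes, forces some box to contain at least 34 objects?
n = (34 − 1)·76 + 1 = 2509

By the generalised pigeonhole principle, to guarantee some box contains ≥ r objects we need more than (r − 1) · k objects total. Threshold: n = (r − 1) · k + 1. With r = 34 and k = 76: n = 33 · 76 + 1 = 2508 + 1 = 2509. For n = 2508 = 33 · 76, we can put exactly 33 objects in every box, avoiding 34 in any single one — so 2509 is tight.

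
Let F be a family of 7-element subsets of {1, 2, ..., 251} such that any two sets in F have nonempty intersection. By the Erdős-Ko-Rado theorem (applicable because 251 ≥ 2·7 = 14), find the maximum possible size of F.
max |F| = C(250, 6) = 319195444750

The Erdős-Ko-Rado theorem states: for n ≥ 2k, an intersecting family of k-subsets of an n-element set has size at most C(n − 1, k − 1), with equality for 'star' families {A ⊆ [n] : |A| = k, i ∈ A} (fix an element i). For n = 251, k = 7: C(250, 6) = 319195444750.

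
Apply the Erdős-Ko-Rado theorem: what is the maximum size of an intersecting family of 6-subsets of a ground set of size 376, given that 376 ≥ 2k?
max |F| = C(375, 5) = 60165468825

The Erdős-Ko-Rado theorem states: for n ≥ 2k, an intersecting family of k-subsets of an n-element set has size at most C(n − 1, k − 1), with equality for 'star' families {A ⊆ [n] : |A| = k, i ∈ A} (fix an element i). For n = 376, k = 6: C(375, 5) = 60165468825.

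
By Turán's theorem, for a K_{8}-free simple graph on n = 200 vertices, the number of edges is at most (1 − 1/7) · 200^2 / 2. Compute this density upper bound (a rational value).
Turán density bound = (6/7) · 200^2/2 = 120000/7 ≈ 17142.8571

Turán's theorem: ex(n, K_{r+1}) is achieved by the complete r-partite Turán graph T(n, r) with parts as balanced as possible, and is at most (1 − 1/r) · n^2/2. For r = 7, n = 200: the density bound is (6/7) · 40000/2 = 120000/7 ≈ 17142.8571. The integer-valued extremum is e(T(200, 7)) = 17142, which is strictly less than the density bound 120000/7 since 7 ∤ 200 (the parts of T(200, 7) cannot all be equal).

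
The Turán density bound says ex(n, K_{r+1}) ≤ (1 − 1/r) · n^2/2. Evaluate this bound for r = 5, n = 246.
Turán density bound = (4/5) · 246^2/2 = 121032/5 ≈ 24206.4

Turán's theorem: ex(n, K_{r+1}) is achieved by the complete r-partite Turán graph T(n, r) with parts as balanced as possible, and is at most (1 − 1/r) · n^2/2. For r = 5, n = 246: the density bound is (4/5) · 60516/2 = 121032/5 ≈ 24206.4. The integer-valued extremum is e(T(246, 5)) = 24206, which is strictly less than the density bound 121032/5 since 5 ∤ 246 (the parts of T(246, 5) cannot all be equal).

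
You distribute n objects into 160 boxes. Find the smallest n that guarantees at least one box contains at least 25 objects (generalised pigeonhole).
n = (25 − 1)·160 + 1 = 3841

By the generalised pigeonhole principle, to guarantee some box contains ≥ r objects we need more than (r − 1) · k objects total. Threshold: n = (r − 1) · k + 1. With r = 25 and k = 160: n = 24 · 160 + 1 = 3840 + 1 = 3841. For n = 3840 = 24 · 160, we can put exactly 24 objects in every box, avoiding 25 in any single one — so 3841 is tight.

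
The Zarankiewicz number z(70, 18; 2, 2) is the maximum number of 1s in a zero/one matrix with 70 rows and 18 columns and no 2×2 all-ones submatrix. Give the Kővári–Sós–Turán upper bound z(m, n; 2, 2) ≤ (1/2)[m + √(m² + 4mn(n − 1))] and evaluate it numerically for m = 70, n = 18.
z(70, 18; 2, 2) ≤ (1/2)[70 + √(70² + 4·70·18·17)] = (1/2)[70 + √90580] = 185.4826

Kővári–Sós–Turán: let r_1, ..., r_70 be the row sums and z = Σ r_i the total number of 1s. Each pair of columns can share at most one row with both entries 1 (else a 2×2 all-ones block appears), so Σ_i C(r_i, 2) ≤ C(18, 2) = 153. By convexity Σ_i C(r_i, 2) ≥ 70·C(z/70, 2) = z(z − 70)/(2·70), giving z² − 70z − 70·18·17 ≤ 0 and hence z ≤ (1/2)[70 + √(4900 + 4·21420)] = (1/2)[70 + √90580] ≈ (1/2)(70 + 300.9651) = 185.4826.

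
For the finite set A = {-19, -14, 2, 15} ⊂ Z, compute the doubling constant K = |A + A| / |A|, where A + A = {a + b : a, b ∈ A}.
K = |A + A| / |A| = 10/4 = 5/2

Enumerate A + A = {a + b : a, b ∈ A}. With |A| = 4, there are |A|^2 = 16 ordered sum pairs; collecting distinct values, A + A = {-38, -33, -28, -17, -12, -4, 1, 4, 17, 30}, so |A + A| = 10. Thus K = 10/4 = 5/2. For comparison, the minimum possible |A + A| over all 4-element sets is 2·4 − 1 = 7 (so min K = 7/4), attained only by arithmetic progressions.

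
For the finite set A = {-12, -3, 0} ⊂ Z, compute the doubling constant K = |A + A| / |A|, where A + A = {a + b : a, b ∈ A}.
K = |A + A| / |A| = 6/3 = 2

Enumerate A + A = {a + b : a, b ∈ A}. With |A| = 3, there are |A|^2 = 9 ordered sum pairs; collecting distinct values, A + A = {-24, -15, -12, -6, -3, 0}, so |A + A| = 6. Thus K = 6/3 = 2. For comparison, the minimum possible |A + A| over all 3-element sets is 2·3 − 1 = 5 (so min K = 5/3), attained only by arithmetic progressions.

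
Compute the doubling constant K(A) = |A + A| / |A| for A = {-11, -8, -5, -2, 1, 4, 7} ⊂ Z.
K = |A + A| / |A| = 13/7

Enumerate A + A = {a + b : a, b ∈ A}. With |A| = 7, there are |A|^2 = 49 ordered sum pairs; collecting distinct values, A + A = {-22, -19, -16, -13, -10, -7, -4, -1, 2, 5, 8, 11, 14}, so |A + A| = 13. Thus K = 13/7. Here |A + A| = 2|A| − 1 = 13, the minimum possible — so K = 13/7 is minimal, which holds iff A is an arithmetic progression.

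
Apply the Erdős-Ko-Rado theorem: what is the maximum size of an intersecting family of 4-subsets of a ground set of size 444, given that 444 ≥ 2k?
max |F| = C(443, 3) = 14391741

The Erdős-Ko-Rado theorem states: for n ≥ 2k, an intersecting family of k-subsets of an n-element set has size at most C(n − 1, k − 1), with equality for 'star' families {A ⊆ [n] : |A| = k, i ∈ A} (fix an element i). For n = 444, k = 4: C(443, 3) = 14391741.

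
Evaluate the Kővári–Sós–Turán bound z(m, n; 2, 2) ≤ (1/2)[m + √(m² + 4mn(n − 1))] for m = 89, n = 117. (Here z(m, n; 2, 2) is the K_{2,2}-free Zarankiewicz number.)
z(89, 117; 2, 2) ≤ (1/2)[89 + √(89² + 4·89·117·116)] = (1/2)[89 + √4839553] = 1144.4492

Kővári–Sós–Turán: let r_1, ..., r_89 be the row sums and z = Σ r_i the total number of 1s. Each pair of columns can share at most one row with both entries 1 (else a 2×2 all-ones block appears), so Σ_i C(r_i, 2) ≤ C(117, 2) = 6786. By convexity Σ_i C(r_i, 2) ≥ 89·C(z/89, 2) = z(z − 89)/(2·89), giving z² − 89z − 89·117·116 ≤ 0 and hence z ≤ (1/2)[89 + √(7921 + 4·1207908)] = (1/2)[89 + √4839553] ≈ (1/2)(89 + 2199.8984) = 1144.4492.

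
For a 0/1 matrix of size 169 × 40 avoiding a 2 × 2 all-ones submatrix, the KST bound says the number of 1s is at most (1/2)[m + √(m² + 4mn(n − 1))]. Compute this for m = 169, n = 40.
z(169, 40; 2, 2) ≤ (1/2)[169 + √(169² + 4·169·40·39)] = (1/2)[169 + √1083121] = 604.8655

Kővári–Sós–Turán: let r_1, ..., r_169 be the row sums and z = Σ r_i the total number of 1s. Each pair of columns can share at most one row with both entries 1 (else a 2×2 all-ones block appears), so Σ_i C(r_i, 2) ≤ C(40, 2) = 780. By convexity Σ_i C(r_i, 2) ≥ 169·C(z/169, 2) = z(z − 169)/(2·169), giving z² − 169z − 169·40·39 ≤ 0 and hence z ≤ (1/2)[169 + √(28561 + 4·263640)] = (1/2)[169 + √1083121] ≈ (1/2)(169 + 1040.731) = 604.8655.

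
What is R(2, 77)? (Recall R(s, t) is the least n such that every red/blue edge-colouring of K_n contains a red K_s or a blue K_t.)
R(2, 77) = 77

R(2, k) = k for all k ≥ 2: in a 2-colouring of K_k, either some edge is red (a red K_2) or all edges are blue (a blue K_k). And K_{76} coloured all-blue has no blue K_77, so R(2, 77) > 76. Hence R(2, 77) = 77.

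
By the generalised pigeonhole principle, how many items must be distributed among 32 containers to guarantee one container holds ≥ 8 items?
n = (8 − 1)·32 + 1 = 225

By the generalised pigeonhole principle, to guarantee some box contains ≥ r objects we need more than (r − 1) · k objects total. Threshold: n = (r − 1) · k + 1. With r = 8 and k = 32: n = 7 · 32 + 1 = 224 + 1 = 225. For n = 224 = 7 · 32, we can put exactly 7 objects in every box, avoiding 8 in any single one — so 225 is tight.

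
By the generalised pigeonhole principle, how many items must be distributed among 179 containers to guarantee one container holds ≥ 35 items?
n = (35 − 1)·179 + 1 = 6087

By the generalised pigeonhole principle, to guarantee some box contains ≥ r objects we need more than (r − 1) · k objects total. Threshold: n = (r − 1) · k + 1. With r = 35 and k = 179: n = 34 · 179 + 1 = 6086 + 1 = 6087. For n = 6086 = 34 · 179, we can put exactly 34 objects in every box, avoiding 35 in any single one — so 6087 is tight.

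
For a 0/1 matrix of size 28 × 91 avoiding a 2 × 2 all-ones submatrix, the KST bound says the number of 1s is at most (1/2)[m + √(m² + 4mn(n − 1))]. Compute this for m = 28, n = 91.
z(28, 91; 2, 2) ≤ (1/2)[28 + √(28² + 4·28·91·90)] = (1/2)[28 + √918064] = 493.0783

Kővári–Sós–Turán: let r_1, ..., r_28 be the row sums and z = Σ r_i the total number of 1s. Each pair of columns can share at most one row with both entries 1 (else a 2×2 all-ones block appears), so Σ_i C(r_i, 2) ≤ C(91, 2) = 4095. By convexity Σ_i C(r_i, 2) ≥ 28·C(z/28, 2) = z(z − 28)/(2·28), giving z² − 28z − 28·91·90 ≤ 0 and hence z ≤ (1/2)[28 + √(784 + 4·229320)] = (1/2)[28 + √918064] ≈ (1/2)(28 + 958.1566) = 493.0783.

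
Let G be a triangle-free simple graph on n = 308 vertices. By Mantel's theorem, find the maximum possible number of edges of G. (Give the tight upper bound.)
ex(308, K_3) = ⌊308^2/4⌋ = 23716

Mantel (1907): a triangle-free graph on n vertices has at most ⌊n^2/4⌋ edges, with equality for the complete bipartite graph K_{⌊n/2⌋, ⌈n/2⌉}. For n = 308: ⌊308^2/4⌋ = ⌊94864/4⌋ = 23716. The extremal graph is K_{154, 154}, which has 154·154 = 23716 edges.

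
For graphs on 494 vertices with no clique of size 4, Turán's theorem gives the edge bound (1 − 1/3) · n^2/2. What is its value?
Turán density bound = (2/3) · 494^2/2 = 244036/3 ≈ 81345.3333

Turán's theorem: ex(n, K_{r+1}) is achieved by the complete r-partite Turán graph T(n, r) with parts as balanced as possible, and is at most (1 − 1/r) · n^2/2. For r = 3, n = 494: the density bound is (2/3) · 244036/2 = 244036/3 ≈ 81345.3333. The integer-valued extremum is e(T(494, 3)) = 81345, which is strictly less than the density bound 244036/3 since 3 ∤ 494 (the parts of T(494, 3) cannot all be equal).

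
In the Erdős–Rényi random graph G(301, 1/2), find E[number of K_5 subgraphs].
E[# K_5] = C(301, 5) · (1/2)^C(5, 2) = 19913628735 / 2^10 ≈ 19446903.061523

For each 5-subset S of vertices (there are C(301, 5) = 19913628735 such S), let X_S = 1 if S induces a K_5 (all C(5, 2) = 10 edges present). Then P(X_S = 1) = (1/2)^10 = 1/1024. By linearity of expectation, E[# K_5] = C(301, 5) · (1/2)^10 = 19913628735 / 1024 ≈ 19446903.061523.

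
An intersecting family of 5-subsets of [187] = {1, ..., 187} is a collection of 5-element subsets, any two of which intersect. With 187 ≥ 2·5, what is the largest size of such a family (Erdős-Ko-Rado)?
max |F| = C(186, 4) = 48277230

The Erdős-Ko-Rado theorem states: for n ≥ 2k, an intersecting family of k-subsets of an n-element set has size at most C(n − 1, k − 1), with equality for 'star' families {A ⊆ [n] : |A| = k, i ∈ A} (fix an element i). For n = 187, k = 5: C(186, 4) = 48277230.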